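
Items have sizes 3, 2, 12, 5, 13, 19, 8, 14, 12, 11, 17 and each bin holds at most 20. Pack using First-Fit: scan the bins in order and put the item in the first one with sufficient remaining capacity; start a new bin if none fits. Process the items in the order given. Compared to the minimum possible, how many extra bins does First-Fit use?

0

First-Fit: [3,2,12] [5,13] [19] [8,12] [14] [11] [17] → 7 bins.
7 items exceed 10 (half the capacity), and no two of those can share a bin, so at least 7 bins are needed.
So 7 is already optimal.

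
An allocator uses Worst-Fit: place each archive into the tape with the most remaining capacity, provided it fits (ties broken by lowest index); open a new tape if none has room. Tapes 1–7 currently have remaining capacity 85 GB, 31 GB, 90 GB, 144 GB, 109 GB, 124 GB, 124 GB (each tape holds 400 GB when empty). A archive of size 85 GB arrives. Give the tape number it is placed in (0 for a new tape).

Tapes with room: tape 1 (85 GB), tape 3 (90 GB), tape 4 (144 GB), tape 5 (109 GB), tape 6 (124 GB), tape 7 (124 GB).
Most room is tape 4 with 144 GB free.

4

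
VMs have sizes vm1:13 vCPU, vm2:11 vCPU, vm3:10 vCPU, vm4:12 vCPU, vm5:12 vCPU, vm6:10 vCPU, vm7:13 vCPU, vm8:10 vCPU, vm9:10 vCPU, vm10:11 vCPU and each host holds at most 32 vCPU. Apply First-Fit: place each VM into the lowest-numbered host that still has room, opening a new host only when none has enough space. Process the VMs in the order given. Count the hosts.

4 hosts

host 1: place vm1 (13 vCPU), 19 vCPU left
host 1: place vm2 (11 vCPU), 8 vCPU left
host 2: place vm3 (10 vCPU), 22 vCPU left
host 2: place vm4 (12 vCPU), 10 vCPU left
host 3: place vm5 (12 vCPU), 20 vCPU left
host 2: place vm6 (10 vCPU), 0 vCPU left
host 3: place vm7 (13 vCPU), 7 vCPU left
host 4: place vm8 (10 vCPU), 22 vCPU left
host 4: place vm9 (10 vCPU), 12 vCPU left
host 4: place vm10 (11 vCPU), 1 vCPU left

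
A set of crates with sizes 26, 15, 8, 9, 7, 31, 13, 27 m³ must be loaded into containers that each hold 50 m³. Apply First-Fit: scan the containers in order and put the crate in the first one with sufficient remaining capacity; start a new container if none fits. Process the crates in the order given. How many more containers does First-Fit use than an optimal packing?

0

First-Fit: [26,15,8] [9,7,31] [13,27] → 3 containers.
Total size 136 m³; any packing needs at least ⌈136/50⌉ = 3 containers.
So 3 is already optimal.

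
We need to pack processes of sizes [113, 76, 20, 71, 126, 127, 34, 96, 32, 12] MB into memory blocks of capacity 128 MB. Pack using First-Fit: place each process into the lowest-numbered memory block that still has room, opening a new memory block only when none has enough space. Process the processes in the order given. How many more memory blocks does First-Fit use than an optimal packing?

0

First-Fit: [113,12] [76,20,32] [71,34] [126] [127] [96] → 6 memory blocks.
Total size 707 MB; any packing needs at least ⌈707/128⌉ = 6 memory blocks.
So 6 is already optimal.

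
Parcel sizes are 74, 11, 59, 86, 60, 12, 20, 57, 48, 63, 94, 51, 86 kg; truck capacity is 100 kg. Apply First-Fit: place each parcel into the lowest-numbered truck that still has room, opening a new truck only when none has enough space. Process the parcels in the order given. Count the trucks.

9

truck 1: place 74 kg, 26 kg left
truck 1: place 11 kg, 15 kg left
truck 2: place 59 kg, 41 kg left
truck 3: place 86 kg, 14 kg left
truck 4: place 60 kg, 40 kg left
truck 1: place 12 kg, 3 kg left
truck 2: place 20 kg, 21 kg left
truck 5: place 57 kg, 43 kg left
truck 6: place 48 kg, 52 kg left
truck 7: place 63 kg, 37 kg left
truck 8: place 94 kg, 6 kg left
truck 6: place 51 kg, 1 kg left
truck 9: place 86 kg, 14 kg left
Final trucks: [74,11,12] [59,20] [86] [60] [57] [48,51] [63] [94] [86].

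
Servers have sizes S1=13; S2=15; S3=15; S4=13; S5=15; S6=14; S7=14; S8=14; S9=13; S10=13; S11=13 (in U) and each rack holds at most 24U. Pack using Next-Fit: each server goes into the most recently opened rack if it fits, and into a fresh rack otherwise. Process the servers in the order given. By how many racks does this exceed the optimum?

Next-Fit: [13] [15] [15] [13] [15] [14] [14] [14] [13] [13] [13] → 11 racks.
11 servers exceed 12U (half the capacity), and no two of those can share a rack, so at least 11 racks are needed.
So 11 is already optimal.

0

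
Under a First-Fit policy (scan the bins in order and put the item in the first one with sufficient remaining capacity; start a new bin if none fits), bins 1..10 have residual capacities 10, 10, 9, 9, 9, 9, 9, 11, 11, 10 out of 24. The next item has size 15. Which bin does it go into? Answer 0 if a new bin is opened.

0

No bin has ≥ 15 free, so a new bin is opened.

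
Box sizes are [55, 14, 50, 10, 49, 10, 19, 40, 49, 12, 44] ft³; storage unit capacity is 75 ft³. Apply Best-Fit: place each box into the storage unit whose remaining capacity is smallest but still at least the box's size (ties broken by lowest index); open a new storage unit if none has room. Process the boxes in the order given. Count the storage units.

6

Put 55 ft³ in storage unit 1; 20 ft³ remain.
Put 14 ft³ in storage unit 1; 6 ft³ remain.
Put 50 ft³ in storage unit 2; 25 ft³ remain.
Put 10 ft³ in storage unit 2; 15 ft³ remain.
Put 49 ft³ in storage unit 3; 26 ft³ remain.
Put 10 ft³ in storage unit 2; 5 ft³ remain.
Put 19 ft³ in storage unit 3; 7 ft³ remain.
Put 40 ft³ in storage unit 4; 35 ft³ remain.
Put 49 ft³ in storage unit 5; 26 ft³ remain.
Put 12 ft³ in storage unit 5; 14 ft³ remain.
Put 44 ft³ in storage unit 6; 31 ft³ remain.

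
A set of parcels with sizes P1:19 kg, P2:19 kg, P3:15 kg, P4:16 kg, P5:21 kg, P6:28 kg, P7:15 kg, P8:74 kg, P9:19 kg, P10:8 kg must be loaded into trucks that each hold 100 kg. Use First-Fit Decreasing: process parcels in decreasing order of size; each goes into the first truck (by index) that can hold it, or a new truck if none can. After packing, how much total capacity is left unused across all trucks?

66

Sorted descending: 74, 28, 21, 19, 19, 19, 16, 15, 15, 8.
74 kg → truck 1 (remaining 26 kg)
28 kg → truck 2 (remaining 72 kg)
21 kg → truck 1 (remaining 5 kg)
19 kg → truck 2 (remaining 53 kg)
19 kg → truck 2 (remaining 34 kg)
19 kg → truck 2 (remaining 15 kg)
16 kg → truck 3 (remaining 84 kg)
15 kg → truck 2 (remaining 0 kg)
15 kg → truck 3 (remaining 69 kg)
8 kg → truck 3 (remaining 61 kg)
3 trucks × 100 kg = 300 kg; used 234 kg; unused 66 kg.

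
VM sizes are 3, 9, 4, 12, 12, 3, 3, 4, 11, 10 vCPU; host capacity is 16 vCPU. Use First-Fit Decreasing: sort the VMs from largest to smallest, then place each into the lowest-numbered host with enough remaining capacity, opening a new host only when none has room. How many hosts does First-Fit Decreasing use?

5

Sorted descending: 12, 12, 11, 10, 9, 4, 4, 3, 3, 3.
Put 12 vCPU in host 1; 4 vCPU remain.
Put 12 vCPU in host 2; 4 vCPU remain.
Put 11 vCPU in host 3; 5 vCPU remain.
Put 10 vCPU in host 4; 6 vCPU remain.
Put 9 vCPU in host 5; 7 vCPU remain.
Put 4 vCPU in host 1; 0 vCPU remain.
Put 4 vCPU in host 2; 0 vCPU remain.
Put 3 vCPU in host 3; 2 vCPU remain.
Put 3 vCPU in host 4; 3 vCPU remain.
Put 3 vCPU in host 4; 0 vCPU remain.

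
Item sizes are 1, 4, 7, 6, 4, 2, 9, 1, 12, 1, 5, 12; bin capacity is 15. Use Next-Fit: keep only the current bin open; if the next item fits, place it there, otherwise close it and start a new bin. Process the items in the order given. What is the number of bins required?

Put 1 in bin 1; 14 remain.
Put 4 in bin 1; 10 remain.
Put 7 in bin 1; 3 remain.
Put 6 in bin 2; 9 remain.
Put 4 in bin 2; 5 remain.
Put 2 in bin 2; 3 remain.
Put 9 in bin 3; 6 remain.
Put 1 in bin 3; 5 remain.
Put 12 in bin 4; 3 remain.
Put 1 in bin 4; 2 remain.
Put 5 in bin 5; 10 remain.
Put 12 in bin 6; 3 remain.

6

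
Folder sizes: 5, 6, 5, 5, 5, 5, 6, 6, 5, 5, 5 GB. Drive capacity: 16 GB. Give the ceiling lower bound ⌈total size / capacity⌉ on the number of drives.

4

Total size = 5 + 6 + 5 + 5 + 5 + 5 + 6 + 6 + 5 + 5 + 5 = 58 GB.
⌈58 / 16⌉ = 4.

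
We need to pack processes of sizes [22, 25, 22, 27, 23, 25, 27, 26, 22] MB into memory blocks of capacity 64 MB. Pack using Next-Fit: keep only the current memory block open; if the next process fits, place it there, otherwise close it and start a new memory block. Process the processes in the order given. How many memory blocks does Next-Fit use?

5

Put 22 MB in memory block 1; 42 MB remain.
Put 25 MB in memory block 1; 17 MB remain.
Put 22 MB in memory block 2; 42 MB remain.
Put 27 MB in memory block 2; 15 MB remain.
Put 23 MB in memory block 3; 41 MB remain.
Put 25 MB in memory block 3; 16 MB remain.
Put 27 MB in memory block 4; 37 MB remain.
Put 26 MB in memory block 4; 11 MB remain.
Put 22 MB in memory block 5; 42 MB remain.
Final memory blocks: [22,25] [22,27] [23,25] [27,26] [22].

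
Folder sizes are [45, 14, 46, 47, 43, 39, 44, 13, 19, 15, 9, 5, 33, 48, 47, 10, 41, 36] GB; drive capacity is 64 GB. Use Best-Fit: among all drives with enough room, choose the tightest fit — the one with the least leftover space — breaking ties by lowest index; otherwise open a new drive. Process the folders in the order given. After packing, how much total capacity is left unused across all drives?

150

45 GB → drive 1 (remaining 19 GB)
14 GB → drive 1 (remaining 5 GB)
46 GB → drive 2 (remaining 18 GB)
47 GB → drive 3 (remaining 17 GB)
43 GB → drive 4 (remaining 21 GB)
39 GB → drive 5 (remaining 25 GB)
44 GB → drive 6 (remaining 20 GB)
13 GB → drive 3 (remaining 4 GB)
19 GB → drive 6 (remaining 1 GB)
15 GB → drive 2 (remaining 3 GB)
9 GB → drive 4 (remaining 12 GB)
5 GB → drive 1 (remaining 0 GB)
33 GB → drive 7 (remaining 31 GB)
48 GB → drive 8 (remaining 16 GB)
47 GB → drive 9 (remaining 17 GB)
10 GB → drive 4 (remaining 2 GB)
41 GB → drive 10 (remaining 23 GB)
36 GB → drive 11 (remaining 28 GB)
11 drives × 64 GB = 704 GB; used 554 GB; unused 150 GB.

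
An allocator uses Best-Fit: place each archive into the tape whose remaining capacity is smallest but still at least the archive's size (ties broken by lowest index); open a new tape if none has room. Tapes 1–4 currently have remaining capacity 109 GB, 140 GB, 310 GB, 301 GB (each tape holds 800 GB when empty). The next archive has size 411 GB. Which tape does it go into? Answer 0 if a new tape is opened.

No tape has ≥ 411 GB free, so a new tape is opened.

0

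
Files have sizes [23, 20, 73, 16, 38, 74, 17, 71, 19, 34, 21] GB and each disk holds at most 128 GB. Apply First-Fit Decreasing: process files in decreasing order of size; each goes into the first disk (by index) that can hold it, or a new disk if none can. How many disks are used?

4 disks

Sorted descending: 74, 73, 71, 38, 34, 23, 21, 20, 19, 17, 16.
74 GB → disk 1 (remaining 54 GB)
73 GB → disk 2 (remaining 55 GB)
71 GB → disk 3 (remaining 57 GB)
38 GB → disk 1 (remaining 16 GB)
34 GB → disk 2 (remaining 21 GB)
23 GB → disk 3 (remaining 34 GB)
21 GB → disk 2 (remaining 0 GB)
20 GB → disk 3 (remaining 14 GB)
19 GB → disk 4 (remaining 109 GB)
17 GB → disk 4 (remaining 92 GB)
16 GB → disk 1 (remaining 0 GB)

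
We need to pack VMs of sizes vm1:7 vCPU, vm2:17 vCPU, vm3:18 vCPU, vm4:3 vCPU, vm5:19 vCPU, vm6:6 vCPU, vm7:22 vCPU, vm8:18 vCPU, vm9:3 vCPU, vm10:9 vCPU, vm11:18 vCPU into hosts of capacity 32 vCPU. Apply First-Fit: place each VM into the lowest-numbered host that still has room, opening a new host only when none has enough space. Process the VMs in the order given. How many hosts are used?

6

host 1: place vm1 (7 vCPU), 25 vCPU left
host 1: place vm2 (17 vCPU), 8 vCPU left
host 2: place vm3 (18 vCPU), 14 vCPU left
host 1: place vm4 (3 vCPU), 5 vCPU left
host 3: place vm5 (19 vCPU), 13 vCPU left
host 2: place vm6 (6 vCPU), 8 vCPU left
host 4: place vm7 (22 vCPU), 10 vCPU left
host 5: place vm8 (18 vCPU), 14 vCPU left
host 1: place vm9 (3 vCPU), 2 vCPU left
host 3: place vm10 (9 vCPU), 4 vCPU left
host 6: place vm11 (18 vCPU), 14 vCPU left
Final hosts: [7,17,3,3] [18,6] [19,9] [22] [18] [18].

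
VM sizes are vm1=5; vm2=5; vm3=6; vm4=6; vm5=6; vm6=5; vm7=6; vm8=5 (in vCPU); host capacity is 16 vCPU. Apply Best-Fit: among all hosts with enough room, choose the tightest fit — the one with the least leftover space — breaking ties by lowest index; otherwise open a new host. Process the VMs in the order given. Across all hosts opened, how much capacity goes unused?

vm1 (5 vCPU) → host 1 (remaining 11 vCPU)
vm2 (5 vCPU) → host 1 (remaining 6 vCPU)
vm3 (6 vCPU) → host 1 (remaining 0 vCPU)
vm4 (6 vCPU) → host 2 (remaining 10 vCPU)
vm5 (6 vCPU) → host 2 (remaining 4 vCPU)
vm6 (5 vCPU) → host 3 (remaining 11 vCPU)
vm7 (6 vCPU) → host 3 (remaining 5 vCPU)
vm8 (5 vCPU) → host 3 (remaining 0 vCPU)
3 hosts × 16 vCPU = 48 vCPU; used 44 vCPU; unused 4 vCPU.

4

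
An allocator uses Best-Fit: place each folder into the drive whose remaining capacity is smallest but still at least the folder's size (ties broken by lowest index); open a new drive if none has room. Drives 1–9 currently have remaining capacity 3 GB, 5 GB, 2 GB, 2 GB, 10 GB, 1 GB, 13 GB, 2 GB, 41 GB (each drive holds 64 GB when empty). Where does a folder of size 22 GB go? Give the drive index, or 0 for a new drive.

Drives with room: drive 9 (41 GB).
Tightest fit is drive 9 with 41 GB free.

9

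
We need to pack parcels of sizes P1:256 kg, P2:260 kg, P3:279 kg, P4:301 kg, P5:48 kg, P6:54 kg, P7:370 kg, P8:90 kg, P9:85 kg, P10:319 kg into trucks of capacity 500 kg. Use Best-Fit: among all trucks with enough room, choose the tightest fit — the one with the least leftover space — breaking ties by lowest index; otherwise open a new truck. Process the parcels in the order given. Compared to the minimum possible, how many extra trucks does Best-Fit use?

0

Best-Fit: [256] [260] [279] [301,48,54,90] [370,85] [319] → 6 trucks.
6 parcels exceed 250 kg (half the capacity), and no two of those can share a truck, so at least 6 trucks are needed.
So 6 is already optimal.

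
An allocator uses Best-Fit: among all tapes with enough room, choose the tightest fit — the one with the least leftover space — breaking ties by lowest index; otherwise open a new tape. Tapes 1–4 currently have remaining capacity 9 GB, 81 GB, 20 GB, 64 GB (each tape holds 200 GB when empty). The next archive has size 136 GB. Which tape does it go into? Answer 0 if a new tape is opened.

No tape has ≥ 136 GB free, so a new tape is opened.

0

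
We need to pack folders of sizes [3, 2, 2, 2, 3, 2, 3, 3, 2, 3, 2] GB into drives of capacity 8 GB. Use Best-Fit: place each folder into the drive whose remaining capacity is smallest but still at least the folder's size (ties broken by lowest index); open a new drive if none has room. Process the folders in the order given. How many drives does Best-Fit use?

4 drives

Put 3 GB in drive 1; 5 GB remain.
Put 2 GB in drive 1; 3 GB remain.
Put 2 GB in drive 1; 1 GB remain.
Put 2 GB in drive 2; 6 GB remain.
Put 3 GB in drive 2; 3 GB remain.
Put 2 GB in drive 2; 1 GB remain.
Put 3 GB in drive 3; 5 GB remain.
Put 3 GB in drive 3; 2 GB remain.
Put 2 GB in drive 3; 0 GB remain.
Put 3 GB in drive 4; 5 GB remain.
Put 2 GB in drive 4; 3 GB remain.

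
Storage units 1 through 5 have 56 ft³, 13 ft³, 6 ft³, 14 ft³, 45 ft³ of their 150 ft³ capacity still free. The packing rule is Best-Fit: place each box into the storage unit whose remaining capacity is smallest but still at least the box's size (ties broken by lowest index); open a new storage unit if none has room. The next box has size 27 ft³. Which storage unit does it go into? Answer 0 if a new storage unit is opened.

5

Storage units with room: storage unit 1 (56 ft³), storage unit 5 (45 ft³).
Tightest fit is storage unit 5 with 45 ft³ free.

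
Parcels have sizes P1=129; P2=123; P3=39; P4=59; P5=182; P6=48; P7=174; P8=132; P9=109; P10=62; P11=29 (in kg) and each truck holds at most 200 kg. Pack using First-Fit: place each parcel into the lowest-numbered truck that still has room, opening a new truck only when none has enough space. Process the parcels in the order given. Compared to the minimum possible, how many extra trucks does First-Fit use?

0

First-Fit: [129,39,29] [123,59] [182] [48,132] [174] [109,62] → 6 trucks.
Total size 1086 kg; any packing needs at least ⌈1086/200⌉ = 6 trucks.
So 6 is already optimal.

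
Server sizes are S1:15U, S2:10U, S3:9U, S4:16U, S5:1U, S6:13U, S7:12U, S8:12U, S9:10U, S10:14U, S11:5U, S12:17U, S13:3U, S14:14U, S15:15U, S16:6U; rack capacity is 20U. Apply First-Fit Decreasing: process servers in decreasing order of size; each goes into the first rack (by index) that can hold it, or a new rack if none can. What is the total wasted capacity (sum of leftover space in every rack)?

Sorted descending: 17, 16, 15, 15, 14, 14, 13, 12, 12, 10, 10, 9, 6, 5, 3, 1.
Put 17U in rack 1; 3U remain.
Put 16U in rack 2; 4U remain.
Put 15U in rack 3; 5U remain.
Put 15U in rack 4; 5U remain.
Put 14U in rack 5; 6U remain.
Put 14U in rack 6; 6U remain.
Put 13U in rack 7; 7U remain.
Put 12U in rack 8; 8U remain.
Put 12U in rack 9; 8U remain.
Put 10U in rack 10; 10U remain.
Put 10U in rack 10; 0U remain.
Put 9U in rack 11; 11U remain.
Put 6U in rack 5; 0U remain.
Put 5U in rack 3; 0U remain.
Put 3U in rack 1; 0U remain.
Put 1U in rack 2; 3U remain.
11 racks × 20U = 220U; used 172U; unused 48U.

48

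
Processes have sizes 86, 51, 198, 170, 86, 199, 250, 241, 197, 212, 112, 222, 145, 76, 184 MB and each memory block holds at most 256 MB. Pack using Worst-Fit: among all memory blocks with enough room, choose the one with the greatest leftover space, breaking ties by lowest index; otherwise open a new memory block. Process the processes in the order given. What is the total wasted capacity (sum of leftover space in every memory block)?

643

memory block 1: place 86 MB, 170 MB left
memory block 1: place 51 MB, 119 MB left
memory block 2: place 198 MB, 58 MB left
memory block 3: place 170 MB, 86 MB left
memory block 1: place 86 MB, 33 MB left
memory block 4: place 199 MB, 57 MB left
memory block 5: place 250 MB, 6 MB left
memory block 6: place 241 MB, 15 MB left
memory block 7: place 197 MB, 59 MB left
memory block 8: place 212 MB, 44 MB left
memory block 9: place 112 MB, 144 MB left
memory block 10: place 222 MB, 34 MB left
memory block 11: place 145 MB, 111 MB left
memory block 9: place 76 MB, 68 MB left
memory block 12: place 184 MB, 72 MB left
12 memory blocks × 256 MB = 3072 MB; used 2429 MB; unused 643 MB.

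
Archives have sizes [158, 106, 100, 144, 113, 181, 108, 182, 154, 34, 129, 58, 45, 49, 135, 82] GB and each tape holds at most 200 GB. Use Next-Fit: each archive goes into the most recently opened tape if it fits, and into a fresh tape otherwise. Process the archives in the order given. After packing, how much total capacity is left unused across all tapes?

tape 1: place 158 GB, 42 GB left
tape 2: place 106 GB, 94 GB left
tape 3: place 100 GB, 100 GB left
tape 4: place 144 GB, 56 GB left
tape 5: place 113 GB, 87 GB left
tape 6: place 181 GB, 19 GB left
tape 7: place 108 GB, 92 GB left
tape 8: place 182 GB, 18 GB left
tape 9: place 154 GB, 46 GB left
tape 9: place 34 GB, 12 GB left
tape 10: place 129 GB, 71 GB left
tape 10: place 58 GB, 13 GB left
tape 11: place 45 GB, 155 GB left
tape 11: place 49 GB, 106 GB left
tape 12: place 135 GB, 65 GB left
tape 13: place 82 GB, 118 GB left
13 tapes × 200 GB = 2600 GB; used 1778 GB; unused 822 GB.

822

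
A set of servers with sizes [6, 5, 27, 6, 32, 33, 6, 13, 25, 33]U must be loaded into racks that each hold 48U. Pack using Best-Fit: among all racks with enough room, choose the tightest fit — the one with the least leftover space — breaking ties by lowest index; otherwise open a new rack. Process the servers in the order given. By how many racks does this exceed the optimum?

0

Best-Fit: [6,5,27,6] [32,13] [33,6] [25] [33] → 5 racks.
5 servers exceed 24U (half the capacity), and no two of those can share a rack, so at least 5 racks are needed.
So 5 is already optimal.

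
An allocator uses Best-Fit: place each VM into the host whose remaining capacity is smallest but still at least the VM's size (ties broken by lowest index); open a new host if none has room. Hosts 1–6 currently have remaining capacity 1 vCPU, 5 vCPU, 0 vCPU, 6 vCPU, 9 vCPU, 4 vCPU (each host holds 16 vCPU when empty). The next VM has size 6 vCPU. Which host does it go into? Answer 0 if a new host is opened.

4

Hosts with room: host 4 (6 vCPU), host 5 (9 vCPU).
Tightest fit is host 4 with 6 vCPU free.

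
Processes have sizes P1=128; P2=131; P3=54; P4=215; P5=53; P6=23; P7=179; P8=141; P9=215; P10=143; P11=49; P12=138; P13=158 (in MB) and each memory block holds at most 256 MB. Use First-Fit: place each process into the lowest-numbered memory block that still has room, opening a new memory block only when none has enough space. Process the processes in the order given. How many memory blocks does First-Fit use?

memory block 1: place P1 (128 MB), 128 MB left
memory block 2: place P2 (131 MB), 125 MB left
memory block 1: place P3 (54 MB), 74 MB left
memory block 3: place P4 (215 MB), 41 MB left
memory block 1: place P5 (53 MB), 21 MB left
memory block 2: place P6 (23 MB), 102 MB left
memory block 4: place P7 (179 MB), 77 MB left
memory block 5: place P8 (141 MB), 115 MB left
memory block 6: place P9 (215 MB), 41 MB left
memory block 7: place P10 (143 MB), 113 MB left
memory block 2: place P11 (49 MB), 53 MB left
memory block 8: place P12 (138 MB), 118 MB left
memory block 9: place P13 (158 MB), 98 MB left

9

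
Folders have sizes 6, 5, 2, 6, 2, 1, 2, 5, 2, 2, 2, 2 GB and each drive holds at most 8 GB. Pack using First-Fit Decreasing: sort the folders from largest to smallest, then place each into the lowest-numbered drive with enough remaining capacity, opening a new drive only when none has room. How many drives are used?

5

Sorted descending: 6, 6, 5, 5, 2, 2, 2, 2, 2, 2, 2, 1.
Put 6 GB in drive 1; 2 GB remain.
Put 6 GB in drive 2; 2 GB remain.
Put 5 GB in drive 3; 3 GB remain.
Put 5 GB in drive 4; 3 GB remain.
Put 2 GB in drive 1; 0 GB remain.
Put 2 GB in drive 2; 0 GB remain.
Put 2 GB in drive 3; 1 GB remain.
Put 2 GB in drive 4; 1 GB remain.
Put 2 GB in drive 5; 6 GB remain.
Put 2 GB in drive 5; 4 GB remain.
Put 2 GB in drive 5; 2 GB remain.
Put 1 GB in drive 3; 0 GB remain.
Final drives: [6,2] [6,2] [5,2,1] [5,2] [2,2,2].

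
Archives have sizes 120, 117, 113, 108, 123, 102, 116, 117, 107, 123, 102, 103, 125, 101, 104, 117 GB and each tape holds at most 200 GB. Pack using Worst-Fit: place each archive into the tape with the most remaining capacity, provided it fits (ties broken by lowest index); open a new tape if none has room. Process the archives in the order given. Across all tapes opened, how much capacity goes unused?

tape 1: place 120 GB, 80 GB left
tape 2: place 117 GB, 83 GB left
tape 3: place 113 GB, 87 GB left
tape 4: place 108 GB, 92 GB left
tape 5: place 123 GB, 77 GB left
tape 6: place 102 GB, 98 GB left
tape 7: place 116 GB, 84 GB left
tape 8: place 117 GB, 83 GB left
tape 9: place 107 GB, 93 GB left
tape 10: place 123 GB, 77 GB left
tape 11: place 102 GB, 98 GB left
tape 12: place 103 GB, 97 GB left
tape 13: place 125 GB, 75 GB left
tape 14: place 101 GB, 99 GB left
tape 15: place 104 GB, 96 GB left
tape 16: place 117 GB, 83 GB left
16 tapes × 200 GB = 3200 GB; used 1798 GB; unused 1402 GB.

1402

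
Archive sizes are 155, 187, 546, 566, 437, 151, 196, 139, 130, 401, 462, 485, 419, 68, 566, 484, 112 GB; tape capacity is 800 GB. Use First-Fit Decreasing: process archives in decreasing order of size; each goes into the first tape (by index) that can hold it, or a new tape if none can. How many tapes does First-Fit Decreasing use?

9

Sorted descending: 566, 566, 546, 485, 484, 462, 437, 419, 401, 196, 187, 155, 151, 139, 130, 112, 68.
566 GB → tape 1 (remaining 234 GB)
566 GB → tape 2 (remaining 234 GB)
546 GB → tape 3 (remaining 254 GB)
485 GB → tape 4 (remaining 315 GB)
484 GB → tape 5 (remaining 316 GB)
462 GB → tape 6 (remaining 338 GB)
437 GB → tape 7 (remaining 363 GB)
419 GB → tape 8 (remaining 381 GB)
401 GB → tape 9 (remaining 399 GB)
196 GB → tape 1 (remaining 38 GB)
187 GB → tape 2 (remaining 47 GB)
155 GB → tape 3 (remaining 99 GB)
151 GB → tape 4 (remaining 164 GB)
139 GB → tape 4 (remaining 25 GB)
130 GB → tape 5 (remaining 186 GB)
112 GB → tape 5 (remaining 74 GB)
68 GB → tape 3 (remaining 31 GB)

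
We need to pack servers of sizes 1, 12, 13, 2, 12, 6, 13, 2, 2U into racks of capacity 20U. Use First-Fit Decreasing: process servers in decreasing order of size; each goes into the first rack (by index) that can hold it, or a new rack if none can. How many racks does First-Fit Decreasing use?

Sorted descending: 13, 13, 12, 12, 6, 2, 2, 2, 1.
Put 13U in rack 1; 7U remain.
Put 13U in rack 2; 7U remain.
Put 12U in rack 3; 8U remain.
Put 12U in rack 4; 8U remain.
Put 6U in rack 1; 1U remain.
Put 2U in rack 2; 5U remain.
Put 2U in rack 2; 3U remain.
Put 2U in rack 2; 1U remain.
Put 1U in rack 1; 0U remain.
Final racks: [13,6,1] [13,2,2,2] [12] [12].

4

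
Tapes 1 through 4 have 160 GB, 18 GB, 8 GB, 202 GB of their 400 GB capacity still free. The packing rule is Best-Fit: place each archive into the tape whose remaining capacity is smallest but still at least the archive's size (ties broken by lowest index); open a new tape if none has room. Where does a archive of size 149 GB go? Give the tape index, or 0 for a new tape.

Tapes with room: tape 1 (160 GB), tape 4 (202 GB).
Tightest fit is tape 1 with 160 GB free.

1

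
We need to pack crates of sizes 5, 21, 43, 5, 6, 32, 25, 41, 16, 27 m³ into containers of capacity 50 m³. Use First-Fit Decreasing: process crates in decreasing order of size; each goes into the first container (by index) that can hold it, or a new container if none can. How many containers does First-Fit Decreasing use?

Sorted descending: 43, 41, 32, 27, 25, 21, 16, 6, 5, 5.
43 m³ → container 1 (remaining 7 m³)
41 m³ → container 2 (remaining 9 m³)
32 m³ → container 3 (remaining 18 m³)
27 m³ → container 4 (remaining 23 m³)
25 m³ → container 5 (remaining 25 m³)
21 m³ → container 4 (remaining 2 m³)
16 m³ → container 3 (remaining 2 m³)
6 m³ → container 1 (remaining 1 m³)
5 m³ → container 2 (remaining 4 m³)
5 m³ → container 5 (remaining 20 m³)
Final containers: [43,6] [41,5] [32,16] [27,21] [25,5].

5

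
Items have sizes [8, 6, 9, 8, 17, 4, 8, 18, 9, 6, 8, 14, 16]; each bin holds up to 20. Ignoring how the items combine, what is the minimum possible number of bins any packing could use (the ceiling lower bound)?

7 bins

Total size = 8 + 6 + 9 + 8 + 17 + 4 + 8 + 18 + 9 + 6 + 8 + 14 + 16 = 131.
⌈131 / 20⌉ = 7.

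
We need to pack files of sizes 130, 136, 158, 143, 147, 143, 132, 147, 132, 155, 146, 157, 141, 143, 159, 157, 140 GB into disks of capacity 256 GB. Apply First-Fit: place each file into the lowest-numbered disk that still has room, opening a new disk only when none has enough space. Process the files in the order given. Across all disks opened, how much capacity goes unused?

1886

Put 130 GB in disk 1; 126 GB remain.
Put 136 GB in disk 2; 120 GB remain.
Put 158 GB in disk 3; 98 GB remain.
Put 143 GB in disk 4; 113 GB remain.
Put 147 GB in disk 5; 109 GB remain.
Put 143 GB in disk 6; 113 GB remain.
Put 132 GB in disk 7; 124 GB remain.
Put 147 GB in disk 8; 109 GB remain.
Put 132 GB in disk 9; 124 GB remain.
Put 155 GB in disk 10; 101 GB remain.
Put 146 GB in disk 11; 110 GB remain.
Put 157 GB in disk 12; 99 GB remain.
Put 141 GB in disk 13; 115 GB remain.
Put 143 GB in disk 14; 113 GB remain.
Put 159 GB in disk 15; 97 GB remain.
Put 157 GB in disk 16; 99 GB remain.
Put 140 GB in disk 17; 116 GB remain.
17 disks × 256 GB = 4352 GB; used 2466 GB; unused 1886 GB.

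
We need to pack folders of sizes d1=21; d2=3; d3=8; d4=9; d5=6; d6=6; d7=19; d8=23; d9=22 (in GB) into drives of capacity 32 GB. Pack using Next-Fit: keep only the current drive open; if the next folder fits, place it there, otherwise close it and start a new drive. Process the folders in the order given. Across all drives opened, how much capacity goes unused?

d1 (21 GB) → drive 1 (remaining 11 GB)
d2 (3 GB) → drive 1 (remaining 8 GB)
d3 (8 GB) → drive 1 (remaining 0 GB)
d4 (9 GB) → drive 2 (remaining 23 GB)
d5 (6 GB) → drive 2 (remaining 17 GB)
d6 (6 GB) → drive 2 (remaining 11 GB)
d7 (19 GB) → drive 3 (remaining 13 GB)
d8 (23 GB) → drive 4 (remaining 9 GB)
d9 (22 GB) → drive 5 (remaining 10 GB)
5 drives × 32 GB = 160 GB; used 117 GB; unused 43 GB.

43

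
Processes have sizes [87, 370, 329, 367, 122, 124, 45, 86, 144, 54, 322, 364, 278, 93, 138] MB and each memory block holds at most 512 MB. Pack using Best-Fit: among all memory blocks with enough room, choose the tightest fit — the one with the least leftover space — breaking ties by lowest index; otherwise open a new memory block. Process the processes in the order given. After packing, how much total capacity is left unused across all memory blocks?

memory block 1: place 87 MB, 425 MB left
memory block 1: place 370 MB, 55 MB left
memory block 2: place 329 MB, 183 MB left
memory block 3: place 367 MB, 145 MB left
memory block 3: place 122 MB, 23 MB left
memory block 2: place 124 MB, 59 MB left
memory block 1: place 45 MB, 10 MB left
memory block 4: place 86 MB, 426 MB left
memory block 4: place 144 MB, 282 MB left
memory block 2: place 54 MB, 5 MB left
memory block 5: place 322 MB, 190 MB left
memory block 6: place 364 MB, 148 MB left
memory block 4: place 278 MB, 4 MB left
memory block 6: place 93 MB, 55 MB left
memory block 5: place 138 MB, 52 MB left
6 memory blocks × 512 MB = 3072 MB; used 2923 MB; unused 149 MB.

149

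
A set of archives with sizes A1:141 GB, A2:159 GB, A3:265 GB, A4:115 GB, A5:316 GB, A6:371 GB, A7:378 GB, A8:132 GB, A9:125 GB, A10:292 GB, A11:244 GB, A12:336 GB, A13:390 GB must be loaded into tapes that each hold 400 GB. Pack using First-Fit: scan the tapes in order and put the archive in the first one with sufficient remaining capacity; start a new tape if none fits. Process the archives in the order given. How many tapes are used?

A1 (141 GB) → tape 1 (remaining 259 GB)
A2 (159 GB) → tape 1 (remaining 100 GB)
A3 (265 GB) → tape 2 (remaining 135 GB)
A4 (115 GB) → tape 2 (remaining 20 GB)
A5 (316 GB) → tape 3 (remaining 84 GB)
A6 (371 GB) → tape 4 (remaining 29 GB)
A7 (378 GB) → tape 5 (remaining 22 GB)
A8 (132 GB) → tape 6 (remaining 268 GB)
A9 (125 GB) → tape 6 (remaining 143 GB)
A10 (292 GB) → tape 7 (remaining 108 GB)
A11 (244 GB) → tape 8 (remaining 156 GB)
A12 (336 GB) → tape 9 (remaining 64 GB)
A13 (390 GB) → tape 10 (remaining 10 GB)
Final tapes: [141,159] [265,115] [316] [371] [378] [132,125] [292] [244] [336] [390].

10 tapes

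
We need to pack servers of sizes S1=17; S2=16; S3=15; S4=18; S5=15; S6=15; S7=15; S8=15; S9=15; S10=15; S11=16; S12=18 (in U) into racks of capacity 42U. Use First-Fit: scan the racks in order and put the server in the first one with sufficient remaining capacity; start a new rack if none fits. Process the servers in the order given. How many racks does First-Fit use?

rack 1: place S1 (17U), 25U left
rack 1: place S2 (16U), 9U left
rack 2: place S3 (15U), 27U left
rack 2: place S4 (18U), 9U left
rack 3: place S5 (15U), 27U left
rack 3: place S6 (15U), 12U left
rack 4: place S7 (15U), 27U left
rack 4: place S8 (15U), 12U left
rack 5: place S9 (15U), 27U left
rack 5: place S10 (15U), 12U left
rack 6: place S11 (16U), 26U left
rack 6: place S12 (18U), 8U left

6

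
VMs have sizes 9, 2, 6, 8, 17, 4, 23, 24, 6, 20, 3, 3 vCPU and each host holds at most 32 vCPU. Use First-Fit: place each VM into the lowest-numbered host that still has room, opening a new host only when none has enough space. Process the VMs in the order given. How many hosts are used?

9 vCPU → host 1 (remaining 23 vCPU)
2 vCPU → host 1 (remaining 21 vCPU)
6 vCPU → host 1 (remaining 15 vCPU)
8 vCPU → host 1 (remaining 7 vCPU)
17 vCPU → host 2 (remaining 15 vCPU)
4 vCPU → host 1 (remaining 3 vCPU)
23 vCPU → host 3 (remaining 9 vCPU)
24 vCPU → host 4 (remaining 8 vCPU)
6 vCPU → host 2 (remaining 9 vCPU)
20 vCPU → host 5 (remaining 12 vCPU)
3 vCPU → host 1 (remaining 0 vCPU)
3 vCPU → host 2 (remaining 6 vCPU)

5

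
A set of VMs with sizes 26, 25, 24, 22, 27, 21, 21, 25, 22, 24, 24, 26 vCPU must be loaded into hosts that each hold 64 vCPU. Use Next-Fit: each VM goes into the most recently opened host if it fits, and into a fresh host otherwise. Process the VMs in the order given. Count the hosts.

host 1: place 26 vCPU, 38 vCPU left
host 1: place 25 vCPU, 13 vCPU left
host 2: place 24 vCPU, 40 vCPU left
host 2: place 22 vCPU, 18 vCPU left
host 3: place 27 vCPU, 37 vCPU left
host 3: place 21 vCPU, 16 vCPU left
host 4: place 21 vCPU, 43 vCPU left
host 4: place 25 vCPU, 18 vCPU left
host 5: place 22 vCPU, 42 vCPU left
host 5: place 24 vCPU, 18 vCPU left
host 6: place 24 vCPU, 40 vCPU left
host 6: place 26 vCPU, 14 vCPU left
Final hosts: [26,25] [24,22] [27,21] [21,25] [22,24] [24,26].

6 hosts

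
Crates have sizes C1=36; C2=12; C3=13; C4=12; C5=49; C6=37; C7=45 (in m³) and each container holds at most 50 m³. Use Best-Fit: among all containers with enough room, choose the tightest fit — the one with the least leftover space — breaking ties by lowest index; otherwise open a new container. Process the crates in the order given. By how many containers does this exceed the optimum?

Best-Fit: [36,12] [13,12] [49] [37] [45] → 5 containers.
Total size 204 m³; any packing needs at least ⌈204/50⌉ = 5 containers.
So 5 is already optimal.

0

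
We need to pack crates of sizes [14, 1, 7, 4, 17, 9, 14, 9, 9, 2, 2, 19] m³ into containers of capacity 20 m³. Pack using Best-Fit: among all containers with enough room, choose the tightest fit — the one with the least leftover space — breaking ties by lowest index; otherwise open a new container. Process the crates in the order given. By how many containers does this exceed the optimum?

0

Best-Fit: [14,1,4] [7,9] [17,2] [14] [9,9,2] [19] → 6 containers.
Total size 107 m³; any packing needs at least ⌈107/20⌉ = 6 containers.
So 6 is already optimal.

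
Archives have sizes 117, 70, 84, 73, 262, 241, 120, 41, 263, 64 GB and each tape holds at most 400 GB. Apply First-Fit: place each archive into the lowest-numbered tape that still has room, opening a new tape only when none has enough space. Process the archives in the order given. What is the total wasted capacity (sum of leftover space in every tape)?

265

Put 117 GB in tape 1; 283 GB remain.
Put 70 GB in tape 1; 213 GB remain.
Put 84 GB in tape 1; 129 GB remain.
Put 73 GB in tape 1; 56 GB remain.
Put 262 GB in tape 2; 138 GB remain.
Put 241 GB in tape 3; 159 GB remain.
Put 120 GB in tape 2; 18 GB remain.
Put 41 GB in tape 1; 15 GB remain.
Put 263 GB in tape 4; 137 GB remain.
Put 64 GB in tape 3; 95 GB remain.
4 tapes × 400 GB = 1600 GB; used 1335 GB; unused 265 GB.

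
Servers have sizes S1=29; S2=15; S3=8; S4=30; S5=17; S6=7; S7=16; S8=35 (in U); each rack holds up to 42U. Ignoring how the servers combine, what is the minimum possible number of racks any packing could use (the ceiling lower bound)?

Total size = 29 + 15 + 8 + 30 + 17 + 7 + 16 + 35 = 157U.
⌈157 / 42⌉ = 4.

4 racks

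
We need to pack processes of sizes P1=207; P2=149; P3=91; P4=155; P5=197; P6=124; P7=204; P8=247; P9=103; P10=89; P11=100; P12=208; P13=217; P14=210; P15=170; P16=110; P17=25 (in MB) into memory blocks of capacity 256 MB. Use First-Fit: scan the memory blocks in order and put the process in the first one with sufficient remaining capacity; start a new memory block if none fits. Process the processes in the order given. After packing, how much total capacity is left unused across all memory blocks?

466

Put P1 (207 MB) in memory block 1; 49 MB remain.
Put P2 (149 MB) in memory block 2; 107 MB remain.
Put P3 (91 MB) in memory block 2; 16 MB remain.
Put P4 (155 MB) in memory block 3; 101 MB remain.
Put P5 (197 MB) in memory block 4; 59 MB remain.
Put P6 (124 MB) in memory block 5; 132 MB remain.
Put P7 (204 MB) in memory block 6; 52 MB remain.
Put P8 (247 MB) in memory block 7; 9 MB remain.
Put P9 (103 MB) in memory block 5; 29 MB remain.
Put P10 (89 MB) in memory block 3; 12 MB remain.
Put P11 (100 MB) in memory block 8; 156 MB remain.
Put P12 (208 MB) in memory block 9; 48 MB remain.
Put P13 (217 MB) in memory block 10; 39 MB remain.
Put P14 (210 MB) in memory block 11; 46 MB remain.
Put P15 (170 MB) in memory block 12; 86 MB remain.
Put P16 (110 MB) in memory block 8; 46 MB remain.
Put P17 (25 MB) in memory block 1; 24 MB remain.
12 memory blocks × 256 MB = 3072 MB; used 2606 MB; unused 466 MB.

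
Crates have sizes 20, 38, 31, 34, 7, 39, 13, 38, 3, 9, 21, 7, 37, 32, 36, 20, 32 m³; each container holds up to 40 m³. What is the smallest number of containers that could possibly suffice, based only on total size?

11

Total size = 20 + 38 + 31 + 34 + 7 + 39 + 13 + 38 + 3 + 9 + 21 + 7 + 37 + 32 + 36 + 20 + 32 = 417 m³.
⌈417 / 40⌉ = 11.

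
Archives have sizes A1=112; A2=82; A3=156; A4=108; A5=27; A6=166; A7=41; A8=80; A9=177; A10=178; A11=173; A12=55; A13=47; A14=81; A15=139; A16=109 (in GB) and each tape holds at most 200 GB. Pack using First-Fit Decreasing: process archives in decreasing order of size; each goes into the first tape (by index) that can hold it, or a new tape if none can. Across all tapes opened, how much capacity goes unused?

Sorted descending: 178, 177, 173, 166, 156, 139, 112, 109, 108, 82, 81, 80, 55, 47, 41, 27.
tape 1: place 178 GB, 22 GB left
tape 2: place 177 GB, 23 GB left
tape 3: place 173 GB, 27 GB left
tape 4: place 166 GB, 34 GB left
tape 5: place 156 GB, 44 GB left
tape 6: place 139 GB, 61 GB left
tape 7: place 112 GB, 88 GB left
tape 8: place 109 GB, 91 GB left
tape 9: place 108 GB, 92 GB left
tape 7: place 82 GB, 6 GB left
tape 8: place 81 GB, 10 GB left
tape 9: place 80 GB, 12 GB left
tape 6: place 55 GB, 6 GB left
tape 10: place 47 GB, 153 GB left
tape 5: place 41 GB, 3 GB left
tape 3: place 27 GB, 0 GB left
10 tapes × 200 GB = 2000 GB; used 1731 GB; unused 269 GB.

269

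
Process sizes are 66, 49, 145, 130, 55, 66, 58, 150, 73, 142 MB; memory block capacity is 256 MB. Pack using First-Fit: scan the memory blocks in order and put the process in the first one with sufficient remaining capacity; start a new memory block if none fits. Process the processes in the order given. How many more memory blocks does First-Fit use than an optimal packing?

First-Fit: [66,49,130] [145,55] [66,58,73] [150] [142] → 5 memory blocks.
Total size 934 MB; any packing needs at least ⌈934/256⌉ = 4 memory blocks.
An optimal packing achieves that bound: [150,73] [145,66] [142,58,55] [130,66,49] → 4 memory blocks.
Excess: 5 − 4 = 1.

1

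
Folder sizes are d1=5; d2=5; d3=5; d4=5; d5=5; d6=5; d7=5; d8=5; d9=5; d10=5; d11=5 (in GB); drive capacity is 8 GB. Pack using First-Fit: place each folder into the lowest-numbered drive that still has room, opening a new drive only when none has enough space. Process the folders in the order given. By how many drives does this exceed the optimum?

0

First-Fit: [5] [5] [5] [5] [5] [5] [5] [5] [5] [5] [5] → 11 drives.
11 folders exceed 4 GB (half the capacity), and no two of those can share a drive, so at least 11 drives are needed.
So 11 is already optimal.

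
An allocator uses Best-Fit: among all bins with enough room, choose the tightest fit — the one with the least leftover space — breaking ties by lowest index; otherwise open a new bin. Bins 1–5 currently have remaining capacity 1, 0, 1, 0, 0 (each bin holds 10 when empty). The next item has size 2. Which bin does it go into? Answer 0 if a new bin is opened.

0

No bin has ≥ 2 free, so a new bin is opened.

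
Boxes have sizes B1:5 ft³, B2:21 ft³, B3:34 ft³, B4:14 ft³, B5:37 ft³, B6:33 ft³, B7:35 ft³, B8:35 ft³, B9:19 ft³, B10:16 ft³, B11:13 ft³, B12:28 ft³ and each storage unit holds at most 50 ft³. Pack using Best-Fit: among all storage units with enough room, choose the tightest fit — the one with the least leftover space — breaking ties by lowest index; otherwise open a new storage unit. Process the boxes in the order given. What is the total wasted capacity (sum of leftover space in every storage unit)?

Put B1 (5 ft³) in storage unit 1; 45 ft³ remain.
Put B2 (21 ft³) in storage unit 1; 24 ft³ remain.
Put B3 (34 ft³) in storage unit 2; 16 ft³ remain.
Put B4 (14 ft³) in storage unit 2; 2 ft³ remain.
Put B5 (37 ft³) in storage unit 3; 13 ft³ remain.
Put B6 (33 ft³) in storage unit 4; 17 ft³ remain.
Put B7 (35 ft³) in storage unit 5; 15 ft³ remain.
Put B8 (35 ft³) in storage unit 6; 15 ft³ remain.
Put B9 (19 ft³) in storage unit 1; 5 ft³ remain.
Put B10 (16 ft³) in storage unit 4; 1 ft³ remain.
Put B11 (13 ft³) in storage unit 3; 0 ft³ remain.
Put B12 (28 ft³) in storage unit 7; 22 ft³ remain.
7 storage units × 50 ft³ = 350 ft³; used 290 ft³; unused 60 ft³.

60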